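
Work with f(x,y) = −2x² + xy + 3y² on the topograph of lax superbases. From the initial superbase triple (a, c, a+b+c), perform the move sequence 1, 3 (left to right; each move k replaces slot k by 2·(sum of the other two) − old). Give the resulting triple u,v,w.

start (-2,3,2) = (f(1,0),f(0,1),f(1,1))
replace slot 1: 2·(3+2) − (-2) = 12 → (12,3,2)
replace slot 3: 2·(12+3) − 2 = 28 → (12,3,28)

12,3,28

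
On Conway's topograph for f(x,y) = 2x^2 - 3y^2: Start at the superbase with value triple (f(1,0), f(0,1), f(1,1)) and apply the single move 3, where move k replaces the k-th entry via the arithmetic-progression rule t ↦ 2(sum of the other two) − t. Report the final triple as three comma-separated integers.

start (2,-3,-1) = (f(1,0),f(0,1),f(1,1))
replace slot 3: 2·(2+(-3)) − (-1) = -1 → (2,-3,-1)

2,-3,-1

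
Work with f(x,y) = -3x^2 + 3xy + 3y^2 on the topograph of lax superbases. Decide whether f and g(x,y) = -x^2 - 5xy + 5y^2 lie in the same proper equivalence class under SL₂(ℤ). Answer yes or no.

D₁ = 45, D₂ = 45
river cycle of f (length 2): (3, 3, -3), (-3, 3, 3)
river cycle of g (length 2): (5, 5, -1), (-1, 5, 5)
cycles differ ⇒ inequivalent

no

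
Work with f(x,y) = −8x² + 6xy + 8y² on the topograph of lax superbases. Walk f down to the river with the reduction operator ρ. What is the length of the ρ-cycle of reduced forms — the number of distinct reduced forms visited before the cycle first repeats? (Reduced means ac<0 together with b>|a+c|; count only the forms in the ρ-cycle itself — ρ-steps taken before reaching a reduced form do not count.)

D = 292, ⌊√D⌋ = 17
river: ρ → (8,10,-6)
river: ρ → (-6,14,4)
river: ρ → (4,10,-12)
river: ρ → (-12,14,2)
river: ρ → (2,14,-12)
river: ρ → (-12,10,4)
river: ρ → (4,14,-6)
river: ρ → (-6,10,8)
river: ρ → (8,6,-8)
river: ρ → (-8,10,6)
river: ρ → (6,14,-4)
river: ρ → (-4,10,12)
river: ρ → (12,14,-2)
river: ρ → (-2,14,12)
river: ρ → (12,10,-4)
river: ρ → (-4,14,6)
river: ρ → (6,10,-8)
river: ρ → (-8,6,8)
ρ-cycle length = 18 (tail of 0 descent steps not counted)

18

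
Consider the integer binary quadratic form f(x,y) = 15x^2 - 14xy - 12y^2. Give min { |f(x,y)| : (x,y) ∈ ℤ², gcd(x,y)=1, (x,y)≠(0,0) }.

descent: ρ → (-12,14,15)  [lands on river]
river: ρ → (15,16,-11)
river: ρ → (-11,28,3)
river: ρ → (3,26,-20)
river: ρ → (-20,14,9)
river: ρ → (9,22,-12)
river: ρ → (-12,26,5)
river: ρ → (5,24,-17)
river: ρ → (-17,10,12)
river: ρ → (12,14,-15)
river: ρ → (-15,16,11)
river: ρ → (11,28,-3)
river: ρ → (-3,26,20)
river: ρ → (20,14,-9)
river: ρ → (-9,22,12)
river: ρ → (12,26,-5)
river: ρ → (-5,24,17)
river: ρ → (17,10,-12)
closes: descent 1, river 18
min |a| on river = 3

3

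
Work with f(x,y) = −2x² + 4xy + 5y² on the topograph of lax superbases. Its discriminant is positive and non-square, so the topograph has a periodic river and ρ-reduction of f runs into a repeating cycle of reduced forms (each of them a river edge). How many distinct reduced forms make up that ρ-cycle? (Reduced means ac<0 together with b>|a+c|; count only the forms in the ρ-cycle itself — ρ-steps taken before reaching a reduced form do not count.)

D = 56, ⌊√D⌋ = 7
river: ρ → (5,6,-1)
river: ρ → (-1,6,5)
river: ρ → (5,4,-2)
river: ρ → (-2,4,5)
ρ-cycle length = 4 (tail of 0 descent steps not counted)

4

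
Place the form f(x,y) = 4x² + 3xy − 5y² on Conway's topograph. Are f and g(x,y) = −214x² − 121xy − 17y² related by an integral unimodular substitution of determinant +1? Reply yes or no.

D₁ = 89, D₂ = 89
river cycle of f (length 14): (-5, 7, 2), (2, 9, -1), (-1, 9, 2), (2, 7, -5), (-5, 3, 4), (4, 5, -4), (-4, 3, 5), (5, 7, -2), (-2, 9, 1), (1, 9, -2), … (4 more)
river cycle of g (length 14): (-2, 7, 5), (5, 3, -4), (-4, 5, 4), (4, 3, -5), (-5, 7, 2), (2, 9, -1), (-1, 9, 2), (2, 7, -5), (-5, 3, 4), (4, 5, -4), … (4 more)
cycles coincide ⇒ equivalent

yes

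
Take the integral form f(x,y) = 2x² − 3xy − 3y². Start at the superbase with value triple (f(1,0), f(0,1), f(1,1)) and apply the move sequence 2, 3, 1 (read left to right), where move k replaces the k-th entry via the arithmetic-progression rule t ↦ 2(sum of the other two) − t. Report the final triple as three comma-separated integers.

start (2,-3,-4) = (f(1,0),f(0,1),f(1,1))
replace slot 2: 2·(2+(-4)) − (-3) = -1 → (2,-1,-4)
replace slot 3: 2·(2+(-1)) − (-4) = 6 → (2,-1,6)
replace slot 1: 2·((-1)+6) − 2 = 8 → (8,-1,6)

8,-1,6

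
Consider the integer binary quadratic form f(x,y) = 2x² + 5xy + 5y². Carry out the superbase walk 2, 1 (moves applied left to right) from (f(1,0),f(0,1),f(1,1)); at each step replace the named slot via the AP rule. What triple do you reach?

start (2,5,12) = (f(1,0),f(0,1),f(1,1))
replace slot 2: 2·(2+12) − 5 = 23 → (2,23,12)
replace slot 1: 2·(23+12) − 2 = 68 → (68,23,12)

68,23,12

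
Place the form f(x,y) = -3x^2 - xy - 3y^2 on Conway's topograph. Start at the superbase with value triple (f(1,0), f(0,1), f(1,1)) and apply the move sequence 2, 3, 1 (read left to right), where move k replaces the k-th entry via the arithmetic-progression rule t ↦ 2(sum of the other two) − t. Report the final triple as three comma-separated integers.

start (-3,-3,-7) = (f(1,0),f(0,1),f(1,1))
replace slot 2: 2·((-3)+(-7)) − (-3) = -17 → (-3,-17,-7)
replace slot 3: 2·((-3)+(-17)) − (-7) = -33 → (-3,-17,-33)
replace slot 1: 2·((-17)+(-33)) − (-3) = -97 → (-97,-17,-33)

-97,-17,-33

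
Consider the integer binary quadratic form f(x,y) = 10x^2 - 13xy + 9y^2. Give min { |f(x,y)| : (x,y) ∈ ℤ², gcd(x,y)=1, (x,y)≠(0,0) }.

translate: b→7 (≡-13 mod 20), so (10,-13,9)→(10,7,6)
flip: (10,7,6)→(6,-7,10)
translate: b→5 (≡-7 mod 12), so (6,-7,10)→(6,5,9)
reduced (well bottom): (6,5,9) with a≤c, −a<b≤a
well minimum = a = 6

6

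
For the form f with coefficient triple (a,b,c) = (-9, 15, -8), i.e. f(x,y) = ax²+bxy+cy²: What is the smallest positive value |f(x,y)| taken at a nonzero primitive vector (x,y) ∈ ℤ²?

translate: b→3 (≡-15 mod 18), so (9,-15,8)→(9,3,2)
flip: (9,3,2)→(2,-3,9)
translate: b→1 (≡-3 mod 4), so (2,-3,9)→(2,1,8)
reduced (well bottom): (2,1,8) with a≤c, −a<b≤a
well minimum |f| = |-2| = 2 (negative-definite)

2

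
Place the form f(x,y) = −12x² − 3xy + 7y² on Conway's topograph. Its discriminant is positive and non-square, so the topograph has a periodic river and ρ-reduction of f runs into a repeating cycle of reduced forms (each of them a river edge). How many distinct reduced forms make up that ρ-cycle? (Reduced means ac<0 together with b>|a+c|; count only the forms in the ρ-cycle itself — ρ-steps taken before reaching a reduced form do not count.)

D = 345, ⌊√D⌋ = 18
descent: ρ → (7,17,-2)  [lands on river]
river: ρ → (-2,15,15)
river: ρ → (15,15,-2)
river: ρ → (-2,17,7)
river: ρ → (7,11,-8)
river: ρ → (-8,5,10)
river: ρ → (10,15,-3)
river: ρ → (-3,15,10)
river: ρ → (10,5,-8)
river: ρ → (-8,11,7)
ρ-cycle length = 10 (tail of 1 descent step not counted)

10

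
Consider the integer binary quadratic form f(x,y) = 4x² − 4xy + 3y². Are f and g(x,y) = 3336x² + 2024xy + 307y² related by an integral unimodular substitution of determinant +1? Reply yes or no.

D₁ = -32, D₂ = -32
f: translate: b→4 (≡-4 mod 8), so (4,-4,3)→(4,4,3)
f: flip: (4,4,3)→(3,-4,4)
f: translate: b→2 (≡-4 mod 6), so (3,-4,4)→(3,2,3)
f: reduced (well bottom): (3,2,3) with a≤c, −a<b≤a
g: flip: (3336,2024,307)→(307,-2024,3336)
g: translate: b→-182 (≡-2024 mod 614), so (307,-2024,3336)→(307,-182,27)
g: flip: (307,-182,27)→(27,182,307)
g: translate: b→20 (≡182 mod 54), so (27,182,307)→(27,20,4)
g: flip: (27,20,4)→(4,-20,27)
g: translate: b→4 (≡-20 mod 8), so (4,-20,27)→(4,4,3)
g: flip: (4,4,3)→(3,-4,4)
g: translate: b→2 (≡-4 mod 6), so (3,-4,4)→(3,2,3)
g: reduced (well bottom): (3,2,3) with a≤c, −a<b≤a
reduced forms (3, 2, 3) vs (3, 2, 3) ⇒ equivalent

yes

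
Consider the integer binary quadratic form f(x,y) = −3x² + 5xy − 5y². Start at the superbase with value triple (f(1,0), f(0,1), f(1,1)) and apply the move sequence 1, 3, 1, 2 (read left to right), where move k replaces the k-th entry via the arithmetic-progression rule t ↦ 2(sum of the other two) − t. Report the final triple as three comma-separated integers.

start (-3,-5,-3) = (f(1,0),f(0,1),f(1,1))
replace slot 1: 2·((-5)+(-3)) − (-3) = -13 → (-13,-5,-3)
replace slot 3: 2·((-13)+(-5)) − (-3) = -33 → (-13,-5,-33)
replace slot 1: 2·((-5)+(-33)) − (-13) = -63 → (-63,-5,-33)
replace slot 2: 2·((-63)+(-33)) − (-5) = -187 → (-63,-187,-33)

-63,-187,-33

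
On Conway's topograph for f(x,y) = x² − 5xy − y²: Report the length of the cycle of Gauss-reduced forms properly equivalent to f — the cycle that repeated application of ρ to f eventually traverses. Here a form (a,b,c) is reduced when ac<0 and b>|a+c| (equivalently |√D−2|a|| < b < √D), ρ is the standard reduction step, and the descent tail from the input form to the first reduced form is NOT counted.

D = 29, ⌊√D⌋ = 5
descent: ρ → (-1,5,1)  [lands on river]
river: ρ → (1,5,-1)
ρ-cycle length = 2 (tail of 1 descent step not counted)

2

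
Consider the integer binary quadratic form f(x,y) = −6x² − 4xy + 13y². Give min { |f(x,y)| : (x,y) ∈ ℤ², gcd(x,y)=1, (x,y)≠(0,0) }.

descent: ρ → (13,4,-6)
descent: ρ → (-6,8,11)  [lands on river]
river: ρ → (11,14,-3)
river: ρ → (-3,16,6)
river: ρ → (6,8,-11)
river: ρ → (-11,14,3)
river: ρ → (3,16,-6)
closes: descent 2, river 6
min |a| on river = 3

3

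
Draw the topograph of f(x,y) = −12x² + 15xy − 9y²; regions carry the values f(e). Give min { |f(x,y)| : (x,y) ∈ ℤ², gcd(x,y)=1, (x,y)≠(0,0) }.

translate: b→9 (≡-15 mod 24), so (12,-15,9)→(12,9,6)
flip: (12,9,6)→(6,-9,12)
translate: b→3 (≡-9 mod 12), so (6,-9,12)→(6,3,9)
reduced (well bottom): (6,3,9) with a≤c, −a<b≤a
well minimum |f| = |-6| = 6 (negative-definite)

6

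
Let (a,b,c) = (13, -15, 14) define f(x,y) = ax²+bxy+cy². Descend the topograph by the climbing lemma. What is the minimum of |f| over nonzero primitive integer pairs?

translate: b→11 (≡-15 mod 26), so (13,-15,14)→(13,11,12)
flip: (13,11,12)→(12,-11,13)
reduced (well bottom): (12,-11,13) with a≤c, −a<b≤a
well minimum = a = 12

12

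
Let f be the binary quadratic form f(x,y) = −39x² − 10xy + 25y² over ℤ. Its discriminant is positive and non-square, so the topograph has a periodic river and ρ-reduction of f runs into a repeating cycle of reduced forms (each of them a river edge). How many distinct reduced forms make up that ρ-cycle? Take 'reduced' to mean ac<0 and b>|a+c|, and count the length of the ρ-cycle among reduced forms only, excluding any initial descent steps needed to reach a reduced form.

D = 4000, ⌊√D⌋ = 63
descent: ρ → (25,60,-4)  [lands on river]
river: ρ → (-4,60,25)
river: ρ → (25,40,-24)
river: ρ → (-24,56,9)
river: ρ → (9,52,-36)
river: ρ → (-36,20,25)
river: ρ → (25,30,-31)
river: ρ → (-31,32,24)
river: ρ → (24,16,-39)
river: ρ → (-39,62,1)
river: ρ → (1,62,-39)
river: ρ → (-39,16,24)
river: ρ → (24,32,-31)
river: ρ → (-31,30,25)
river: ρ → (25,20,-36)
river: ρ → (-36,52,9)
river: ρ → (9,56,-24)
river: ρ → (-24,40,25)
ρ-cycle length = 18 (tail of 1 descent step not counted)

18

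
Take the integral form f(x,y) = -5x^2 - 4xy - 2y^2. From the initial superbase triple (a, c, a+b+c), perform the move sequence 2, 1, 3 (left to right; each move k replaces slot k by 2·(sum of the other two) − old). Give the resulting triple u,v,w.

start (-5,-2,-11) = (f(1,0),f(0,1),f(1,1))
replace slot 2: 2·((-5)+(-11)) − (-2) = -30 → (-5,-30,-11)
replace slot 1: 2·((-30)+(-11)) − (-5) = -77 → (-77,-30,-11)
replace slot 3: 2·((-77)+(-30)) − (-11) = -203 → (-77,-30,-203)

-77,-30,-203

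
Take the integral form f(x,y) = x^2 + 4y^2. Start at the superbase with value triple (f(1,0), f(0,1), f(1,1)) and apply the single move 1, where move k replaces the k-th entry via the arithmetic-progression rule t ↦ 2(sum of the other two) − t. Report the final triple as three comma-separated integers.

start (1,4,5) = (f(1,0),f(0,1),f(1,1))
replace slot 1: 2·(4+5) − 1 = 17 → (17,4,5)

17,4,5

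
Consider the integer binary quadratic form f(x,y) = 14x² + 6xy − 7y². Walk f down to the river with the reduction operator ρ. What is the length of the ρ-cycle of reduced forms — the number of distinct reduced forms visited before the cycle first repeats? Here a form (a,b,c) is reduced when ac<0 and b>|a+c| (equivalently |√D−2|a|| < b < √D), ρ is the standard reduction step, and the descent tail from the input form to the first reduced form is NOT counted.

D = 428, ⌊√D⌋ = 20
descent: ρ → (-7,8,13)  [lands on river]
river: ρ → (13,18,-2)
river: ρ → (-2,18,13)
river: ρ → (13,8,-7)
river: ρ → (-7,20,1)
river: ρ → (1,20,-7)
ρ-cycle length = 6 (tail of 1 descent step not counted)

6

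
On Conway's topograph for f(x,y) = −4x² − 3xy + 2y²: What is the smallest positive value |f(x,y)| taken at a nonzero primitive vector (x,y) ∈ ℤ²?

descent: ρ → (2,3,-4)  [lands on river]
river: ρ → (-4,5,1)
river: ρ → (1,5,-4)
river: ρ → (-4,3,2)
river: ρ → (2,5,-2)
river: ρ → (-2,3,4)
river: ρ → (4,5,-1)
river: ρ → (-1,5,4)
river: ρ → (4,3,-2)
river: ρ → (-2,5,2)
closes: descent 1, river 10
min |a| on river = 1

1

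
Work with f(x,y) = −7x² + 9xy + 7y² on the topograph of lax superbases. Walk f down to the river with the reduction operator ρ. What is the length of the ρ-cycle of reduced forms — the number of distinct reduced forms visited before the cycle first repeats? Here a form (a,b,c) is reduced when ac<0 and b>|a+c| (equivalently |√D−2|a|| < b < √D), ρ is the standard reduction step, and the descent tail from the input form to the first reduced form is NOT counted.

D = 277, ⌊√D⌋ = 16
river: ρ → (7,5,-9)
river: ρ → (-9,13,3)
river: ρ → (3,11,-13)
river: ρ → (-13,15,1)
river: ρ → (1,15,-13)
river: ρ → (-13,11,3)
river: ρ → (3,13,-9)
river: ρ → (-9,5,7)
river: ρ → (7,9,-7)
river: ρ → (-7,5,9)
river: ρ → (9,13,-3)
river: ρ → (-3,11,13)
river: ρ → (13,15,-1)
river: ρ → (-1,15,13)
river: ρ → (13,11,-3)
river: ρ → (-3,13,9)
river: ρ → (9,5,-7)
river: ρ → (-7,9,7)
ρ-cycle length = 18 (tail of 0 descent steps not counted)

18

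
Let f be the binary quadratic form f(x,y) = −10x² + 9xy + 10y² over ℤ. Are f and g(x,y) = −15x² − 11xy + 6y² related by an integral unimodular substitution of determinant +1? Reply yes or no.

D₁ = 481, D₂ = 481
river cycle of f (length 30): (10, 11, -9), (-9, 7, 12), (12, 17, -4), (-4, 15, 16), (16, 17, -3), (-3, 19, 10), (10, 21, -1), (-1, 21, 10), (10, 19, -3), (-3, 17, 16), … (20 more)
river cycle of g (length 26): (6, 11, -15), (-15, 19, 2), (2, 21, -5), (-5, 19, 6), (6, 17, -8), (-8, 15, 8), (8, 17, -6), (-6, 19, 5), (5, 21, -2), (-2, 19, 15), … (16 more)
cycles differ ⇒ inequivalent

no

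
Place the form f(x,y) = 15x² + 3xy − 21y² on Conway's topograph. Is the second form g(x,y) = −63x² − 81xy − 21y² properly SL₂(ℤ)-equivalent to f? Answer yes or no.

D₁ = 1269, D₂ = 1269
river cycle of f (length 4): (15, 33, -3), (-3, 33, 15), (15, 27, -9), (-9, 27, 15)
river cycle of g (length 4): (15, 33, -3), (-3, 33, 15), (15, 27, -9), (-9, 27, 15)
cycles coincide ⇒ equivalent

yes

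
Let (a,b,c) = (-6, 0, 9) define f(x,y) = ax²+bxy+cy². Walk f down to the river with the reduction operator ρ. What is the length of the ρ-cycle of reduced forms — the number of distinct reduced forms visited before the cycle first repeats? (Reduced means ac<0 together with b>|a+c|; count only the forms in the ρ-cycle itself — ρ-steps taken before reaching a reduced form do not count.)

D = 216, ⌊√D⌋ = 14
descent: ρ → (9,0,-6)
descent: ρ → (-6,12,3)  [lands on river]
river: ρ → (3,12,-6)
ρ-cycle length = 2 (tail of 2 descent steps not counted)

2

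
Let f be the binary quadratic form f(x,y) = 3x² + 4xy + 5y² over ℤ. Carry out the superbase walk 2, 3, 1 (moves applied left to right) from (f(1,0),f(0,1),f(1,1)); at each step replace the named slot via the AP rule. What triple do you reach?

start (3,5,12) = (f(1,0),f(0,1),f(1,1))
replace slot 2: 2·(3+12) − 5 = 25 → (3,25,12)
replace slot 3: 2·(3+25) − 12 = 44 → (3,25,44)
replace slot 1: 2·(25+44) − 3 = 135 → (135,25,44)

135,25,44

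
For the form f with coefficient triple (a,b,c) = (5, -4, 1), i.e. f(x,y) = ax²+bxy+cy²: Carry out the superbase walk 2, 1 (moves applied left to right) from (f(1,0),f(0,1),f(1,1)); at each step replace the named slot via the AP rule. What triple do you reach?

start (5,1,2) = (f(1,0),f(0,1),f(1,1))
replace slot 2: 2·(5+2) − 1 = 13 → (5,13,2)
replace slot 1: 2·(13+2) − 5 = 25 → (25,13,2)

25,13,2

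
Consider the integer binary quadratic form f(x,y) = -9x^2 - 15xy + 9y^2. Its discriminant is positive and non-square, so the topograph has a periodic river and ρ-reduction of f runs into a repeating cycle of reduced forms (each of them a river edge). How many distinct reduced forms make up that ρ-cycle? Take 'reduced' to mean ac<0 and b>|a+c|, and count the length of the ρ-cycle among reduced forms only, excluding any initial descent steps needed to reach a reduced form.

D = 549, ⌊√D⌋ = 23
descent: ρ → (9,15,-9)  [lands on river]
river: ρ → (-9,21,3)
river: ρ → (3,21,-9)
river: ρ → (-9,15,9)
river: ρ → (9,21,-3)
river: ρ → (-3,21,9)
ρ-cycle length = 6 (tail of 1 descent step not counted)

6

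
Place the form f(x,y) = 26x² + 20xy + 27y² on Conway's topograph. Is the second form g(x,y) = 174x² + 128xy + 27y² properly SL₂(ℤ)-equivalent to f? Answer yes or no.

D₁ = -2408, D₂ = -2408
f: reduced (well bottom): (26,20,27) with a≤c, −a<b≤a
g: flip: (174,128,27)→(27,-128,174)
g: translate: b→-20 (≡-128 mod 54), so (27,-128,174)→(27,-20,26)
g: flip: (27,-20,26)→(26,20,27)
g: reduced (well bottom): (26,20,27) with a≤c, −a<b≤a
reduced forms (26, 20, 27) vs (26, 20, 27) ⇒ equivalent

yes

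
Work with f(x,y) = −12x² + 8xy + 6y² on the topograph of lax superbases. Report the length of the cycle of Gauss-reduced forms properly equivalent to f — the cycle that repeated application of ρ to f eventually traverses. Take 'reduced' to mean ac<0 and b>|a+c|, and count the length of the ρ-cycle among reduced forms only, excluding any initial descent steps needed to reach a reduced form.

D = 352, ⌊√D⌋ = 18
river: ρ → (6,16,-4)
river: ρ → (-4,16,6)
river: ρ → (6,8,-12)
river: ρ → (-12,16,2)
river: ρ → (2,16,-12)
river: ρ → (-12,8,6)
ρ-cycle length = 6 (tail of 0 descent steps not counted)

6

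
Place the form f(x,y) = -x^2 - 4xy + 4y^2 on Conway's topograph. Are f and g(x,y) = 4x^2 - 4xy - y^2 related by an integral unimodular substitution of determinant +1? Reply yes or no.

D₁ = 32, D₂ = 32
river cycle of f (length 2): (4, 4, -1), (-1, 4, 4)
river cycle of g (length 2): (-1, 4, 4), (4, 4, -1)
cycles coincide ⇒ equivalent

yes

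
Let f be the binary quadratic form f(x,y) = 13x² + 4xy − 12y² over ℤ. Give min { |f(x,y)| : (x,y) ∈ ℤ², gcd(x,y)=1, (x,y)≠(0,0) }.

river: ρ → (-12,20,5)
river: ρ → (5,20,-12)
river: ρ → (-12,4,13)
river: ρ → (13,22,-3)
river: ρ → (-3,20,20)
river: ρ → (20,20,-3)
river: ρ → (-3,22,13)
river: ρ → (13,4,-12)
closes: descent 0, river 8
min |a| on river = 3

3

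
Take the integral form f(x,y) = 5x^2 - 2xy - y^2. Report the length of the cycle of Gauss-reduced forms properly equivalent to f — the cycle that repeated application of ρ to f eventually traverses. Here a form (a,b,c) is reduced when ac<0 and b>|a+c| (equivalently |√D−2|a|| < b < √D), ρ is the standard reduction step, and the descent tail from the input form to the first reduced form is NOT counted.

D = 24, ⌊√D⌋ = 4
descent: ρ → (-1,4,2)  [lands on river]
river: ρ → (2,4,-1)
ρ-cycle length = 2 (tail of 1 descent step not counted)

2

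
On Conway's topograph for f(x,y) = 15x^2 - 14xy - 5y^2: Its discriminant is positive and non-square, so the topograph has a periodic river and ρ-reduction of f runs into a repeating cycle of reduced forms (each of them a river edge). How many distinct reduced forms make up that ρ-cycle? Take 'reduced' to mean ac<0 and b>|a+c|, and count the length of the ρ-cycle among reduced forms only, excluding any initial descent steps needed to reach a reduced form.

D = 496, ⌊√D⌋ = 22
descent: ρ → (-5,14,15)  [lands on river]
river: ρ → (15,16,-4)
river: ρ → (-4,16,15)
river: ρ → (15,14,-5)
river: ρ → (-5,16,12)
river: ρ → (12,8,-9)
river: ρ → (-9,10,11)
river: ρ → (11,12,-8)
river: ρ → (-8,20,3)
river: ρ → (3,22,-1)
river: ρ → (-1,22,3)
river: ρ → (3,20,-8)
river: ρ → (-8,12,11)
river: ρ → (11,10,-9)
river: ρ → (-9,8,12)
river: ρ → (12,16,-5)
ρ-cycle length = 16 (tail of 1 descent step not counted)

16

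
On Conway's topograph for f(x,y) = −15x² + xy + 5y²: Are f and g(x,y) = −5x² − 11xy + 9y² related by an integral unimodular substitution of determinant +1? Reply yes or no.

D₁ = 301, D₂ = 301
river cycle of f (length 10): (5, 9, -11), (-11, 13, 3), (3, 17, -1), (-1, 17, 3), (3, 13, -11), (-11, 9, 5), (5, 11, -9), (-9, 7, 7), (7, 7, -9), (-9, 11, 5)
river cycle of g (length 10): (9, 11, -5), (-5, 9, 11), (11, 13, -3), (-3, 17, 1), (1, 17, -3), (-3, 13, 11), (11, 9, -5), (-5, 11, 9), (9, 7, -7), (-7, 7, 9)
cycles differ ⇒ inequivalent

no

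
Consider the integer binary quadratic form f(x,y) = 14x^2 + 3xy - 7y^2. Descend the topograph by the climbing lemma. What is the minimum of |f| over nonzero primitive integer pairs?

descent: ρ → (-7,11,10)  [lands on river]
river: ρ → (10,9,-8)
river: ρ → (-8,7,11)
river: ρ → (11,15,-4)
river: ρ → (-4,17,7)
river: ρ → (7,11,-10)
river: ρ → (-10,9,8)
river: ρ → (8,7,-11)
river: ρ → (-11,15,4)
river: ρ → (4,17,-7)
closes: descent 1, river 10
min |a| on river = 4

4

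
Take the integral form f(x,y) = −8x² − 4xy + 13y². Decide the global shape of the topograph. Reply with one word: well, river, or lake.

D = b²−4ac = (-4)² − 4·(-8)·13 = 432
D > 0 non-square ⇒ indefinite ⇒ periodic river

river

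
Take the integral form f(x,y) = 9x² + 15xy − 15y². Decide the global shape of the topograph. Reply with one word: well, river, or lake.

D = b²−4ac = 15² − 4·9·(-15) = 765
D > 0 non-square ⇒ indefinite ⇒ periodic river

river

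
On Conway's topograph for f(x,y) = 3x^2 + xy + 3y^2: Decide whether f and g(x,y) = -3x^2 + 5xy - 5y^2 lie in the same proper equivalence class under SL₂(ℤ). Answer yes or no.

D₁ = -35, D₂ = -35
f: reduced (well bottom): (3,1,3) with a≤c, −a<b≤a
g is negative-definite; reduce −g:
−g: translate: b→1 (≡-5 mod 6), so (3,-5,5)→(3,1,3)
−g: reduced (well bottom): (3,1,3) with a≤c, −a<b≤a
flip sign back: reduced form of g is (-3,-1,-3)
reduced forms (3, 1, 3) vs (-3, -1, -3) ⇒ inequivalent

no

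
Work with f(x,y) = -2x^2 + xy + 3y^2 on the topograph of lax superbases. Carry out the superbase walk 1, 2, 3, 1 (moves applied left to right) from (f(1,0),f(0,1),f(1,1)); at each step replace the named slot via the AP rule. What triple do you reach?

start (-2,3,2) = (f(1,0),f(0,1),f(1,1))
replace slot 1: 2·(3+2) − (-2) = 12 → (12,3,2)
replace slot 2: 2·(12+2) − 3 = 25 → (12,25,2)
replace slot 3: 2·(12+25) − 2 = 72 → (12,25,72)
replace slot 1: 2·(25+72) − 12 = 182 → (182,25,72)

182,25,72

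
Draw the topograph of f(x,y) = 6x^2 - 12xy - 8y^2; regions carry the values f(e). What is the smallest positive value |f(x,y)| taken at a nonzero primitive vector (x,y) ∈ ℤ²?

descent: ρ → (-8,12,6)  [lands on river]
river: ρ → (6,12,-8)
river: ρ → (-8,4,10)
river: ρ → (10,16,-2)
river: ρ → (-2,16,10)
river: ρ → (10,4,-8)
closes: descent 1, river 6
min |a| on river = 2

2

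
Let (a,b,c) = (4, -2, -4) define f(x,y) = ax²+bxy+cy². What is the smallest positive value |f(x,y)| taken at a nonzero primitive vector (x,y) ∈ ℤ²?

descent: ρ → (-4,2,4)  [lands on river]
river: ρ → (4,6,-2)
river: ρ → (-2,6,4)
river: ρ → (4,2,-4)
river: ρ → (-4,6,2)
river: ρ → (2,6,-4)
closes: descent 1, river 6
min |a| on river = 2

2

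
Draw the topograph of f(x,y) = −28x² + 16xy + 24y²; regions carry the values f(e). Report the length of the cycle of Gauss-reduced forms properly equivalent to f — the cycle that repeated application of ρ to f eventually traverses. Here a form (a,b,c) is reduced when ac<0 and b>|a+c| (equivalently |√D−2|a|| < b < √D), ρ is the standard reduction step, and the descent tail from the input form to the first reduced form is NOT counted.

D = 2944, ⌊√D⌋ = 54
river: ρ → (24,32,-20)
river: ρ → (-20,48,8)
river: ρ → (8,48,-20)
river: ρ → (-20,32,24)
river: ρ → (24,16,-28)
river: ρ → (-28,40,12)
river: ρ → (12,32,-40)
river: ρ → (-40,48,4)
river: ρ → (4,48,-40)
river: ρ → (-40,32,12)
river: ρ → (12,40,-28)
river: ρ → (-28,16,24)
ρ-cycle length = 12 (tail of 0 descent steps not counted)

12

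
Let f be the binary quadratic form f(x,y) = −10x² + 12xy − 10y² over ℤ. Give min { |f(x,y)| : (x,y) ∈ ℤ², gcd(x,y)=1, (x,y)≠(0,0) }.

translate: b→8 (≡-12 mod 20), so (10,-12,10)→(10,8,8)
flip: (10,8,8)→(8,-8,10)
translate: b→8 (≡-8 mod 16), so (8,-8,10)→(8,8,10)
reduced (well bottom): (8,8,10) with a≤c, −a<b≤a
well minimum |f| = |-8| = 8 (negative-definite)

8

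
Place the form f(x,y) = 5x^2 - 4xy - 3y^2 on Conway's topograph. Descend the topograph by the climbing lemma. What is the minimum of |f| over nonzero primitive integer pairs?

descent: ρ → (-3,4,5)  [lands on river]
river: ρ → (5,6,-2)
river: ρ → (-2,6,5)
river: ρ → (5,4,-3)
river: ρ → (-3,8,1)
river: ρ → (1,8,-3)
closes: descent 1, river 6
min |a| on river = 1

1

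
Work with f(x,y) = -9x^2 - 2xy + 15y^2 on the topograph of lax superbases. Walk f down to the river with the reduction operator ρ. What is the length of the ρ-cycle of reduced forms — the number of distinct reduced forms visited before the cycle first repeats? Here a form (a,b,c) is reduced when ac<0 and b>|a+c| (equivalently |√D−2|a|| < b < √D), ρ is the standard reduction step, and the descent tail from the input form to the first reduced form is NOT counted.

D = 544, ⌊√D⌋ = 23
descent: ρ → (15,2,-9)
descent: ρ → (-9,16,8)  [lands on river]
river: ρ → (8,16,-9)
river: ρ → (-9,20,4)
river: ρ → (4,20,-9)
ρ-cycle length = 4 (tail of 2 descent steps not counted)

4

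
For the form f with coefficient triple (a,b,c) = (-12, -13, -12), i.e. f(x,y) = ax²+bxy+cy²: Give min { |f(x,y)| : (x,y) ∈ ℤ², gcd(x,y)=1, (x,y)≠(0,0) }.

translate: b→-11 (≡13 mod 24), so (12,13,12)→(12,-11,11)
flip: (12,-11,11)→(11,11,12)
reduced (well bottom): (11,11,12) with a≤c, −a<b≤a
well minimum |f| = |-11| = 11 (negative-definite)

11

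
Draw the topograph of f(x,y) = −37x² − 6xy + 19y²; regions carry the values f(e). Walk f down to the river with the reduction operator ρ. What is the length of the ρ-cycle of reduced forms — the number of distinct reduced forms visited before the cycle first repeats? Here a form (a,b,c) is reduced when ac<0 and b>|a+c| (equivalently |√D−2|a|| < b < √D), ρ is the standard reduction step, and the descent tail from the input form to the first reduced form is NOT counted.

D = 2848, ⌊√D⌋ = 53
descent: ρ → (19,44,-12)  [lands on river]
river: ρ → (-12,52,3)
river: ρ → (3,50,-29)
river: ρ → (-29,8,24)
river: ρ → (24,40,-13)
river: ρ → (-13,38,27)
river: ρ → (27,16,-24)
river: ρ → (-24,32,19)
ρ-cycle length = 8 (tail of 1 descent step not counted)

8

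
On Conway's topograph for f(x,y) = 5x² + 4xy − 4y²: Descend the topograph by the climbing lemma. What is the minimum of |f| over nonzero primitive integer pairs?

river: ρ → (-4,4,5)
river: ρ → (5,6,-3)
river: ρ → (-3,6,5)
river: ρ → (5,4,-4)
closes: descent 0, river 4
min |a| on river = 3

3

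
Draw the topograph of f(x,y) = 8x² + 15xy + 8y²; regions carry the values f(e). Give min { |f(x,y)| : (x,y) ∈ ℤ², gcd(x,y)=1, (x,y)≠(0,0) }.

translate: b→-1 (≡15 mod 16), so (8,15,8)→(8,-1,1)
flip: (8,-1,1)→(1,1,8)
reduced (well bottom): (1,1,8) with a≤c, −a<b≤a
well minimum = a = 1

1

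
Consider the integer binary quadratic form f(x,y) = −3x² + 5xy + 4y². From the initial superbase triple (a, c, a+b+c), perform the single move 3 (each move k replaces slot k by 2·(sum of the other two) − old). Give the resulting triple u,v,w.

start (-3,4,6) = (f(1,0),f(0,1),f(1,1))
replace slot 3: 2·((-3)+4) − 6 = -4 → (-3,4,-4)

-3,4,-4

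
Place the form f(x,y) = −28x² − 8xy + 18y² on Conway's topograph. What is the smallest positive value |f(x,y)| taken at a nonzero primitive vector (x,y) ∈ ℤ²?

descent: ρ → (18,44,-2)  [lands on river]
river: ρ → (-2,44,18)
river: ρ → (18,28,-18)
river: ρ → (-18,44,2)
river: ρ → (2,44,-18)
river: ρ → (-18,28,18)
closes: descent 1, river 6
min |a| on river = 2

2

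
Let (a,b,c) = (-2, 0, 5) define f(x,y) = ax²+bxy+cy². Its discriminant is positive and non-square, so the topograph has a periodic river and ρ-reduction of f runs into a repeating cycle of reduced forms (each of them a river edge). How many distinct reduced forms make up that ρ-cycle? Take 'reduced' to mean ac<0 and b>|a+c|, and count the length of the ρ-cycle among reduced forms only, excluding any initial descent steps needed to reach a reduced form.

D = 40, ⌊√D⌋ = 6
descent: ρ → (5,0,-2)
descent: ρ → (-2,4,3)  [lands on river]
river: ρ → (3,2,-3)
river: ρ → (-3,4,2)
river: ρ → (2,4,-3)
river: ρ → (-3,2,3)
river: ρ → (3,4,-2)
ρ-cycle length = 6 (tail of 2 descent steps not counted)

6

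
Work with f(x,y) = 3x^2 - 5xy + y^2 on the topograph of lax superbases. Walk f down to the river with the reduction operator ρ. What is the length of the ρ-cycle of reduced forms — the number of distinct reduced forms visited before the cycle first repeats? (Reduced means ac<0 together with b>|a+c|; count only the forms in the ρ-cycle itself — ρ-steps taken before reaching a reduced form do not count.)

D = 13, ⌊√D⌋ = 3
descent: ρ → (1,3,-1)  [lands on river]
river: ρ → (-1,3,1)
ρ-cycle length = 2 (tail of 1 descent step not counted)

2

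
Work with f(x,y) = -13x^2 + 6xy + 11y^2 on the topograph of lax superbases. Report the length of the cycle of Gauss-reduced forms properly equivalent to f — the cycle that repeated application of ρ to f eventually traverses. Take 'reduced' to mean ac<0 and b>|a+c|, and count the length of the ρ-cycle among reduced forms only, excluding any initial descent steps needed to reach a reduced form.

D = 608, ⌊√D⌋ = 24
river: ρ → (11,16,-8)
river: ρ → (-8,16,11)
river: ρ → (11,6,-13)
river: ρ → (-13,20,4)
river: ρ → (4,20,-13)
river: ρ → (-13,6,11)
ρ-cycle length = 6 (tail of 0 descent steps not counted)

6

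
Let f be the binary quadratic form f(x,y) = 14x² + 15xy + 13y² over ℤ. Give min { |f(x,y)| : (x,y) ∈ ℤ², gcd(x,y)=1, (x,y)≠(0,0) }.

translate: b→-13 (≡15 mod 28), so (14,15,13)→(14,-13,12)
flip: (14,-13,12)→(12,13,14)
translate: b→-11 (≡13 mod 24), so (12,13,14)→(12,-11,13)
reduced (well bottom): (12,-11,13) with a≤c, −a<b≤a
well minimum = a = 12

12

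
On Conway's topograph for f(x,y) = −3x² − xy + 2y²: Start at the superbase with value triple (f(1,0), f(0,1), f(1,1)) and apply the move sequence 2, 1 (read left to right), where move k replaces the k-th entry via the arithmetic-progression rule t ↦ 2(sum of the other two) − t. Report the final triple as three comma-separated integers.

start (-3,2,-2) = (f(1,0),f(0,1),f(1,1))
replace slot 2: 2·((-3)+(-2)) − 2 = -12 → (-3,-12,-2)
replace slot 1: 2·((-12)+(-2)) − (-3) = -25 → (-25,-12,-2)

-25,-12,-2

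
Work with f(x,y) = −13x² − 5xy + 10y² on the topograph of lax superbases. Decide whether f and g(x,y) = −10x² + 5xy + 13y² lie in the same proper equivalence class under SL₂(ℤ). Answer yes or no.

D₁ = 545, D₂ = 545
river cycle of f (length 8): (10, 5, -13), (-13, 21, 2), (2, 23, -2), (-2, 21, 13), (13, 5, -10), (-10, 15, 8), (8, 17, -8), (-8, 15, 10)
river cycle of g (length 8): (13, 21, -2), (-2, 23, 2), (2, 21, -13), (-13, 5, 10), (10, 15, -8), (-8, 17, 8), (8, 15, -10), (-10, 5, 13)
cycles differ ⇒ inequivalent

no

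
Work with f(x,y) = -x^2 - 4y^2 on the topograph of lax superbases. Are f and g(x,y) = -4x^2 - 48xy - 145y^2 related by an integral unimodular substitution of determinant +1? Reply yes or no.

D₁ = -16, D₂ = -16
f is negative-definite; reduce −f:
−f: reduced (well bottom): (1,0,4) with a≤c, −a<b≤a
flip sign back: reduced form of f is (-1,0,-4)
g is negative-definite; reduce −g:
−g: translate: b→0 (≡48 mod 8), so (4,48,145)→(4,0,1)
−g: flip: (4,0,1)→(1,0,4)
−g: reduced (well bottom): (1,0,4) with a≤c, −a<b≤a
flip sign back: reduced form of g is (-1,0,-4)
reduced forms (-1, 0, -4) vs (-1, 0, -4) ⇒ equivalent

yes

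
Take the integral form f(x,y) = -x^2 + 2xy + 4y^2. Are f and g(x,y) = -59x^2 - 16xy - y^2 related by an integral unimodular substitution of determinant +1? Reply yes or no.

D₁ = 20, D₂ = 20
river cycle of f (length 2): (-1, 4, 1), (1, 4, -1)
river cycle of g (length 2): (-1, 4, 1), (1, 4, -1)
cycles coincide ⇒ equivalent

yes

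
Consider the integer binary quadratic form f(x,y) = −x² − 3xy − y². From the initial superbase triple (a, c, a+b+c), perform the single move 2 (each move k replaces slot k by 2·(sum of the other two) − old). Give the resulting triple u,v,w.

start (-1,-1,-5) = (f(1,0),f(0,1),f(1,1))
replace slot 2: 2·((-1)+(-5)) − (-1) = -11 → (-1,-11,-5)

-1,-11,-5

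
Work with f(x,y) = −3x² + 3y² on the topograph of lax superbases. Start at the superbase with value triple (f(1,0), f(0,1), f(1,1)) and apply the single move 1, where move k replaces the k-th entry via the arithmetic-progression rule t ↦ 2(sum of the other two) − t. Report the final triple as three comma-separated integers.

start (-3,3,0) = (f(1,0),f(0,1),f(1,1))
replace slot 1: 2·(3+0) − (-3) = 9 → (9,3,0)

9,3,0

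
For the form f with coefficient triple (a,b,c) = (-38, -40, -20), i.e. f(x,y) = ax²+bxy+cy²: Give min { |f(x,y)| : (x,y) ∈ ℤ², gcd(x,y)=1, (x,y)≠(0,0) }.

translate: b→-36 (≡40 mod 76), so (38,40,20)→(38,-36,18)
flip: (38,-36,18)→(18,36,38)
translate: b→0 (≡36 mod 36), so (18,36,38)→(18,0,20)
reduced (well bottom): (18,0,20) with a≤c, −a<b≤a
well minimum |f| = |-18| = 18 (negative-definite)

18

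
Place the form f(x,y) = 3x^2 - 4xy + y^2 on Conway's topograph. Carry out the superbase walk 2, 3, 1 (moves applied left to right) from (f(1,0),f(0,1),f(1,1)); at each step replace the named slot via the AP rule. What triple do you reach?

start (3,1,0) = (f(1,0),f(0,1),f(1,1))
replace slot 2: 2·(3+0) − 1 = 5 → (3,5,0)
replace slot 3: 2·(3+5) − 0 = 16 → (3,5,16)
replace slot 1: 2·(5+16) − 3 = 39 → (39,5,16)

39,5,16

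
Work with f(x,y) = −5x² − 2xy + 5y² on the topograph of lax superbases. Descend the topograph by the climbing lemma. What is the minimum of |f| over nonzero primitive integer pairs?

descent: ρ → (5,2,-5)  [lands on river]
river: ρ → (-5,8,2)
river: ρ → (2,8,-5)
river: ρ → (-5,2,5)
river: ρ → (5,8,-2)
river: ρ → (-2,8,5)
closes: descent 1, river 6
min |a| on river = 2

2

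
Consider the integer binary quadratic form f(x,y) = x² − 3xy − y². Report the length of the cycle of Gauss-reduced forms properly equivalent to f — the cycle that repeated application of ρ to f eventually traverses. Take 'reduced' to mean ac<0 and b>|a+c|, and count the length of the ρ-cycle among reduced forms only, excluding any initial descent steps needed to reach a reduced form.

D = 13, ⌊√D⌋ = 3
descent: ρ → (-1,3,1)  [lands on river]
river: ρ → (1,3,-1)
ρ-cycle length = 2 (tail of 1 descent step not counted)

2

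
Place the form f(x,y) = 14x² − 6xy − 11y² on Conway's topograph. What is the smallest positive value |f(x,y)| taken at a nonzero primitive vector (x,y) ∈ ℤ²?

descent: ρ → (-11,6,14)  [lands on river]
river: ρ → (14,22,-3)
river: ρ → (-3,20,21)
river: ρ → (21,22,-2)
river: ρ → (-2,22,21)
river: ρ → (21,20,-3)
river: ρ → (-3,22,14)
river: ρ → (14,6,-11)
river: ρ → (-11,16,9)
river: ρ → (9,20,-7)
river: ρ → (-7,22,6)
river: ρ → (6,14,-19)
river: ρ → (-19,24,1)
river: ρ → (1,24,-19)
river: ρ → (-19,14,6)
river: ρ → (6,22,-7)
river: ρ → (-7,20,9)
river: ρ → (9,16,-11)
closes: descent 1, river 18
min |a| on river = 1

1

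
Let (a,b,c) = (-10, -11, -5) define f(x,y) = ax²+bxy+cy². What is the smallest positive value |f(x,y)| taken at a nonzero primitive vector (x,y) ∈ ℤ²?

translate: b→-9 (≡11 mod 20), so (10,11,5)→(10,-9,4)
flip: (10,-9,4)→(4,9,10)
translate: b→1 (≡9 mod 8), so (4,9,10)→(4,1,5)
reduced (well bottom): (4,1,5) with a≤c, −a<b≤a
well minimum |f| = |-4| = 4 (negative-definite)

4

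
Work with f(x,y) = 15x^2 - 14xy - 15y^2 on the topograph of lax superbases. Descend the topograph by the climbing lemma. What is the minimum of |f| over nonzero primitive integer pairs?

descent: ρ → (-15,14,15)  [lands on river]
river: ρ → (15,16,-14)
river: ρ → (-14,12,17)
river: ρ → (17,22,-9)
river: ρ → (-9,32,2)
river: ρ → (2,32,-9)
river: ρ → (-9,22,17)
river: ρ → (17,12,-14)
river: ρ → (-14,16,15)
river: ρ → (15,14,-15)
river: ρ → (-15,16,14)
river: ρ → (14,12,-17)
river: ρ → (-17,22,9)
river: ρ → (9,32,-2)
river: ρ → (-2,32,9)
river: ρ → (9,22,-17)
river: ρ → (-17,12,14)
river: ρ → (14,16,-15)
closes: descent 1, river 18
min |a| on river = 2

2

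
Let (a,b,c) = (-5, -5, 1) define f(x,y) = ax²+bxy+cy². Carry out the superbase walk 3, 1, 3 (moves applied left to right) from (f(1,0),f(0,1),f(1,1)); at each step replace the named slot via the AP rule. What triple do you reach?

start (-5,1,-9) = (f(1,0),f(0,1),f(1,1))
replace slot 3: 2·((-5)+1) − (-9) = 1 → (-5,1,1)
replace slot 1: 2·(1+1) − (-5) = 9 → (9,1,1)
replace slot 3: 2·(9+1) − 1 = 19 → (9,1,19)

9,1,19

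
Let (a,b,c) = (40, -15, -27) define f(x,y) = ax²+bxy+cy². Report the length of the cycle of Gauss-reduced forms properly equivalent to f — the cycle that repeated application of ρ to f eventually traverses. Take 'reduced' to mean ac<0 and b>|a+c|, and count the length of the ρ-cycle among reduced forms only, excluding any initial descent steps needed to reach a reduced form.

D = 4545, ⌊√D⌋ = 67
descent: ρ → (-27,15,40)  [lands on river]
river: ρ → (40,65,-2)
river: ρ → (-2,67,7)
river: ρ → (7,59,-38)
river: ρ → (-38,17,28)
river: ρ → (28,39,-27)
ρ-cycle length = 6 (tail of 1 descent step not counted)

6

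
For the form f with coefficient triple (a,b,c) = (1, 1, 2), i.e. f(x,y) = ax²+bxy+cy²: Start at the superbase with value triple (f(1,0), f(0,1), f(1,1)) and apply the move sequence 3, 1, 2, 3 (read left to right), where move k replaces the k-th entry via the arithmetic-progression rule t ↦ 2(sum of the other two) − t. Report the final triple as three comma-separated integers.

start (1,2,4) = (f(1,0),f(0,1),f(1,1))
replace slot 3: 2·(1+2) − 4 = 2 → (1,2,2)
replace slot 1: 2·(2+2) − 1 = 7 → (7,2,2)
replace slot 2: 2·(7+2) − 2 = 16 → (7,16,2)
replace slot 3: 2·(7+16) − 2 = 44 → (7,16,44)

7,16,44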